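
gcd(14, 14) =14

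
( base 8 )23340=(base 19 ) 18af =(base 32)9n0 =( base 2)10011011100000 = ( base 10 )9952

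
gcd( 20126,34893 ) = 1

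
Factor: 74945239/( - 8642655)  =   - 3^ (- 2)*5^( - 1)*7^( - 1 )*37^1*109^1*18583^1 *27437^(  -  1)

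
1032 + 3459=4491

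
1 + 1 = 2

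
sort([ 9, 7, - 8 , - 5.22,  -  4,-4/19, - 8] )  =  [-8, - 8,  -  5.22, - 4,-4/19, 7, 9] 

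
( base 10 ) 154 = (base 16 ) 9a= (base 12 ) 10A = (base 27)5j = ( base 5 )1104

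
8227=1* 8227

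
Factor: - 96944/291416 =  - 166/499 = - 2^1 * 83^1*499^(-1)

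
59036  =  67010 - 7974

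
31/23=31/23=1.35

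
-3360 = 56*( - 60)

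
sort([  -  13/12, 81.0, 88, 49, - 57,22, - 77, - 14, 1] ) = [ - 77, - 57, - 14, - 13/12, 1,22,49,81.0,88]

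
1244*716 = 890704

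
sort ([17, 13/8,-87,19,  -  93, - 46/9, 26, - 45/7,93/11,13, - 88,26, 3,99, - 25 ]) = [ - 93, - 88, - 87, - 25, - 45/7, - 46/9  ,  13/8, 3, 93/11,13, 17, 19,26,  26,99 ]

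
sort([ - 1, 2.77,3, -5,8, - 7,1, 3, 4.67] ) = [ - 7,-5 , - 1,1,2.77,3,3,4.67,8 ]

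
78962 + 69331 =148293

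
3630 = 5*726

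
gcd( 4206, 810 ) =6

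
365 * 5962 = 2176130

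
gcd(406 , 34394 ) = 58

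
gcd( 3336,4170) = 834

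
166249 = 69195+97054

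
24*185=4440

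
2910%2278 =632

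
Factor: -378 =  - 2^1 * 3^3*7^1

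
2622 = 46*57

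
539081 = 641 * 841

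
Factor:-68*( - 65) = 4420= 2^2*5^1 * 13^1*17^1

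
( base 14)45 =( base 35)1q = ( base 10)61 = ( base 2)111101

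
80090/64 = 1251+13/32 = 1251.41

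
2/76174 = 1/38087 = 0.00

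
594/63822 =9/967= 0.01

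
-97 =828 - 925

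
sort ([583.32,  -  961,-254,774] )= [-961, - 254,  583.32,774 ] 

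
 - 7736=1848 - 9584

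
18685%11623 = 7062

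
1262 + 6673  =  7935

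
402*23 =9246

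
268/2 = 134= 134.00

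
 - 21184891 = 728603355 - 749788246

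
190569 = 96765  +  93804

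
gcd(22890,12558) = 42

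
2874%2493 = 381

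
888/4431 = 296/1477 = 0.20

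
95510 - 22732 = 72778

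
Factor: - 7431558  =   - 2^1  *  3^1*97^1*113^2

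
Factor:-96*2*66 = -2^7 * 3^2 *11^1 = - 12672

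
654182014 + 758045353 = 1412227367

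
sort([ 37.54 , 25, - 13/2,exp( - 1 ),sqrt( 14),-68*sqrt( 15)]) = [ - 68* sqrt( 15), - 13/2, exp( - 1),  sqrt ( 14),25,37.54]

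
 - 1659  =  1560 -3219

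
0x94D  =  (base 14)C21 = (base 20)5j1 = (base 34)221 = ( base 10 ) 2381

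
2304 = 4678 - 2374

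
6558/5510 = 1 + 524/2755 = 1.19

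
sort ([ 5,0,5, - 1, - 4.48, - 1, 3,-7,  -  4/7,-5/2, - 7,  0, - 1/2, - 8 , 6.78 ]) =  [-8, -7,  -  7, - 4.48 , - 5/2, -1 , - 1, - 4/7,-1/2,0, 0,3,  5, 5, 6.78 ]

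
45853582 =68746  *667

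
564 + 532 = 1096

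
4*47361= 189444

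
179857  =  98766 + 81091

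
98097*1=98097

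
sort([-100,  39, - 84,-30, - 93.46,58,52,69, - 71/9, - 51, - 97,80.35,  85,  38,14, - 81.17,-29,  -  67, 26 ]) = [ - 100, - 97, - 93.46, - 84, - 81.17, - 67,- 51,-30, - 29, - 71/9,14,26, 38,39,52,58,69, 80.35,85]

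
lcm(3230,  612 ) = 58140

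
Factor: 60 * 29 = 1740 = 2^2*3^1*5^1*29^1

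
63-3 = 60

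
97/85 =97/85 = 1.14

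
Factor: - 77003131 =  - 887^1*86813^1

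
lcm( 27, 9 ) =27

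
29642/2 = 14821 = 14821.00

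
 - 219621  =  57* (-3853)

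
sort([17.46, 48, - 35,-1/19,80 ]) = [-35, - 1/19,17.46, 48,80 ] 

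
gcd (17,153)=17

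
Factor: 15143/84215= 5^( - 1 )*19^1 * 797^1*16843^( - 1) 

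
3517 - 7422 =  - 3905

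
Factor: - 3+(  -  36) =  - 39 =- 3^1 *13^1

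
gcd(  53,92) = 1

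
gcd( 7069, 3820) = 1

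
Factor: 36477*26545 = 968281965 = 3^3*5^1 *7^1*193^1 *5309^1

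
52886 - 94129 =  - 41243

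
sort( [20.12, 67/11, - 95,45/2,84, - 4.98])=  [-95, - 4.98,67/11,20.12,45/2,84] 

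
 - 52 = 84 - 136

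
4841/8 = 4841/8 = 605.12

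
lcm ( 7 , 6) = 42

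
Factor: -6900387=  - 3^1*13^1*176933^1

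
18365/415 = 44+21/83 = 44.25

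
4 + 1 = 5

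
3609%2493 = 1116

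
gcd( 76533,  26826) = 789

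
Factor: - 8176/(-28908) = 2^2*3^(-2) * 7^1*11^(-1) = 28/99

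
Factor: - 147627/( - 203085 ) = 5^(  -  1 ) * 47^1*349^1*4513^(  -  1 )= 16403/22565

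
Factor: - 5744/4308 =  - 2^2*3^( - 1 ) = -  4/3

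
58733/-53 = - 58733/53 =- 1108.17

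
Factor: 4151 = 7^1*593^1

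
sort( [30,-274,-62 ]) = [  -  274,-62,30]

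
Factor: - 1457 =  - 31^1*47^1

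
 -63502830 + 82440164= 18937334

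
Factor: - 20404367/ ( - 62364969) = 3^(-2)*3109^1*6563^1*6929441^( - 1)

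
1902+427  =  2329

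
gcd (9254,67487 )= 7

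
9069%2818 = 615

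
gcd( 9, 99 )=9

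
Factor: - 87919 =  - 13^1*6763^1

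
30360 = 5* 6072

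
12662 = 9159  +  3503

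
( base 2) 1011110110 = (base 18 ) 262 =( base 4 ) 23312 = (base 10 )758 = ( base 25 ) 158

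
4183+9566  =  13749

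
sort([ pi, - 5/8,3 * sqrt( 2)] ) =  [-5/8, pi,3*sqrt(2 )] 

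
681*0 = 0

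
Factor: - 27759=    - 3^1*19^1*487^1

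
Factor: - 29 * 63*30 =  - 54810 = - 2^1 *3^3*5^1* 7^1*29^1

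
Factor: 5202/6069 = 2^1*3^1*7^ (  -  1 ) = 6/7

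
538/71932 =269/35966 =0.01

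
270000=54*5000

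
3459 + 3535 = 6994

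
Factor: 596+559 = 3^1*5^1* 7^1*11^1= 1155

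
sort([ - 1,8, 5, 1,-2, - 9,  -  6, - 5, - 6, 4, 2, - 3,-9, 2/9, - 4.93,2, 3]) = [ - 9,  -  9, - 6, - 6, - 5,-4.93, - 3, - 2,- 1, 2/9, 1, 2, 2,3, 4, 5, 8 ] 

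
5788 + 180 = 5968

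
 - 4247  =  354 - 4601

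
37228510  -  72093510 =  - 34865000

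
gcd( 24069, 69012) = 213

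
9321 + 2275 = 11596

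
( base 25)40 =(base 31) 37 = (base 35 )2U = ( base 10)100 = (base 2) 1100100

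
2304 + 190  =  2494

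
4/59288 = 1/14822 = 0.00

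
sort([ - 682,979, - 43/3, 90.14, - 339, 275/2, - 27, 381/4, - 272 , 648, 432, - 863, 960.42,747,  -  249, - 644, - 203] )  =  [ - 863 ,-682, - 644, - 339, - 272, - 249,  -  203, - 27, - 43/3,90.14,  381/4, 275/2, 432, 648 , 747,  960.42, 979 ]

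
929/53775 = 929/53775 = 0.02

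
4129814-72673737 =  -  68543923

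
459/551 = 459/551=0.83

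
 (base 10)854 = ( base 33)PT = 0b1101010110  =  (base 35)oe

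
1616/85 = 1616/85 = 19.01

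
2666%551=462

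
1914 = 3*638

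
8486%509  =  342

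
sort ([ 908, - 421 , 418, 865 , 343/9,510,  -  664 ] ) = [-664 , - 421 , 343/9 , 418, 510, 865,908]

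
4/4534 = 2/2267 = 0.00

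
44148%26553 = 17595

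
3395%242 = 7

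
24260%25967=24260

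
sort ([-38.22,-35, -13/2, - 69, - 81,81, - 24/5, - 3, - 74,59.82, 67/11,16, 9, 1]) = [ - 81, - 74, - 69 , - 38.22, - 35, - 13/2, - 24/5, - 3,1, 67/11,9,16, 59.82, 81] 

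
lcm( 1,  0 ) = 0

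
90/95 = 18/19 = 0.95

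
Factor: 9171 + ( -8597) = 574 = 2^1 * 7^1*41^1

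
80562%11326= 1280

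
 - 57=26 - 83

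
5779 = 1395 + 4384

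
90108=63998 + 26110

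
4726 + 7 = 4733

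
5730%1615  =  885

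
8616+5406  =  14022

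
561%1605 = 561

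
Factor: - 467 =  - 467^1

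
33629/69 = 487 + 26/69=487.38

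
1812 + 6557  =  8369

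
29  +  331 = 360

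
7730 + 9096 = 16826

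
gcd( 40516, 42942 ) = 2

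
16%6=4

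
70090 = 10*7009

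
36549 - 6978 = 29571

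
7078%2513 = 2052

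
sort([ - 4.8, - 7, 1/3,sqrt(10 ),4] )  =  [-7, - 4.8, 1/3,  sqrt ( 10),  4] 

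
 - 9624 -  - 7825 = - 1799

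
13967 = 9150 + 4817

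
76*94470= 7179720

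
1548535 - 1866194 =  - 317659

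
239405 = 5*47881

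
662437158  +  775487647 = 1437924805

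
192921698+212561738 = 405483436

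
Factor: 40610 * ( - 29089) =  - 2^1*5^1 * 19^1 * 31^1 * 131^1  *1531^1=- 1181304290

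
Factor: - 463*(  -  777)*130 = 2^1*3^1*5^1 * 7^1*13^1 *37^1 * 463^1 = 46767630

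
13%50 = 13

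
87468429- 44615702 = 42852727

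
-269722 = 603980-873702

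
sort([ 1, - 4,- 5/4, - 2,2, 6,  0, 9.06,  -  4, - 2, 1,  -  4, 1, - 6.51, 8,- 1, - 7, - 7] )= [ - 7,-7, - 6.51, - 4,-4, - 4,  -  2, - 2 ,-5/4,-1,0, 1, 1, 1,2,6,8, 9.06]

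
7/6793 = 7/6793 = 0.00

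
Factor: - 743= - 743^1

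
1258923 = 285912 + 973011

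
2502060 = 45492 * 55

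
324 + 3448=3772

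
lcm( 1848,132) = 1848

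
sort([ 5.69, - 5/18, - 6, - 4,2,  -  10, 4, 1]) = [ - 10, - 6, - 4,-5/18,1,2, 4, 5.69]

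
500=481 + 19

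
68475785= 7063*9695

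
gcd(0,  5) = 5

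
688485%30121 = 25823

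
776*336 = 260736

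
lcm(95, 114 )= 570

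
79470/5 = 15894 = 15894.00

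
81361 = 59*1379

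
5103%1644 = 171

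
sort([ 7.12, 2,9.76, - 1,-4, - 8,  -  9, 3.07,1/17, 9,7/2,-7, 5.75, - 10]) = [-10,-9  ,-8,-7,-4, - 1,1/17, 2, 3.07, 7/2,  5.75,7.12, 9, 9.76 ]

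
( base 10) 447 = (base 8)677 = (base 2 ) 110111111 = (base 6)2023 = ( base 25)hm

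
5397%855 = 267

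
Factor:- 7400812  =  -2^2*151^1 * 12253^1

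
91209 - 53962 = 37247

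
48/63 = 16/21= 0.76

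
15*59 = 885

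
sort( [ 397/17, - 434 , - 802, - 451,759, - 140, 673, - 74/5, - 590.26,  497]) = [ - 802, - 590.26 , - 451 , - 434, - 140 , -74/5,397/17, 497,673,759]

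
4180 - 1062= 3118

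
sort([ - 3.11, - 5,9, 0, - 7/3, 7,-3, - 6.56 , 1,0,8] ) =[  -  6.56,-5, -3.11, - 3,-7/3, 0, 0,  1,7,  8,  9] 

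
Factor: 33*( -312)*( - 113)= 1163448=2^3*3^2* 11^1* 13^1*113^1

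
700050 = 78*8975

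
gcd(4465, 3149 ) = 47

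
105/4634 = 15/662= 0.02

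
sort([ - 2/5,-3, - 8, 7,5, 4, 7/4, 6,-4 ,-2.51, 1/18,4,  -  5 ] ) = [ - 8, - 5, - 4,-3, -2.51, - 2/5, 1/18, 7/4, 4, 4, 5, 6 , 7]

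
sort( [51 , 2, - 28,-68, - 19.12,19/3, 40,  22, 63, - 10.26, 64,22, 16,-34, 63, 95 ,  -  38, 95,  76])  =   [ - 68, - 38,-34, - 28,  -  19.12, - 10.26, 2,19/3, 16, 22,22, 40, 51, 63,63, 64,76,  95, 95]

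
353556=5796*61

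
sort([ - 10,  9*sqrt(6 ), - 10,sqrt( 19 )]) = [ -10,-10 , sqrt ( 19 ),  9*sqrt(6)]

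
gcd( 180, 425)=5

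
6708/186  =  36+2/31= 36.06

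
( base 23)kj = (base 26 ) IB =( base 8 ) 737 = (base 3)122202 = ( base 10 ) 479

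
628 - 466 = 162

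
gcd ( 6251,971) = 1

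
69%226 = 69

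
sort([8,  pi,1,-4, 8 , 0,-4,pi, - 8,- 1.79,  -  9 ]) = [ - 9, - 8, - 4,-4,  -  1.79,0,1, pi, pi,8, 8]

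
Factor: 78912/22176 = 274/77 = 2^1  *7^ ( - 1)*11^( - 1)*137^1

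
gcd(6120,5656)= 8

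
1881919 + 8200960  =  10082879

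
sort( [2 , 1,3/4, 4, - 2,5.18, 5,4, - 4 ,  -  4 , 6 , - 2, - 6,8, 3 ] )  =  [ - 6, - 4, - 4, - 2, - 2, 3/4,1, 2,3,4,4  ,  5, 5.18, 6,8]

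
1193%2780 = 1193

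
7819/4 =7819/4  =  1954.75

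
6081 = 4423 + 1658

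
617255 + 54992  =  672247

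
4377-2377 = 2000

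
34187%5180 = 3107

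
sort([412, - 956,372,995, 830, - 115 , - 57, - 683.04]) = [ - 956, - 683.04, - 115, - 57,372,412,  830, 995 ] 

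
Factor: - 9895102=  - 2^1*7^1*706793^1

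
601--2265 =2866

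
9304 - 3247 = 6057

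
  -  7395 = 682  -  8077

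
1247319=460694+786625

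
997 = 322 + 675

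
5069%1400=869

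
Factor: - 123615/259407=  - 335/703 = - 5^1 * 19^( - 1)*37^(  -  1 )*67^1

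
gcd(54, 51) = 3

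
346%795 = 346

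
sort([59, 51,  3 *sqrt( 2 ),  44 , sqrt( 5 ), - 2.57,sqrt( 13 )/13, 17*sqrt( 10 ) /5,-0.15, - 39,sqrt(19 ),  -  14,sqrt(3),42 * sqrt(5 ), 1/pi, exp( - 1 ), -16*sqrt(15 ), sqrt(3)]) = [ - 16*sqrt ( 15 ),-39, - 14,  -  2.57,-0.15, sqrt( 13) /13, 1/pi,exp( - 1), sqrt(3 ), sqrt(3 ), sqrt( 5 ), 3*sqrt( 2), sqrt ( 19 ) , 17*sqrt(10 ) /5, 44, 51, 59, 42*sqrt (5) ] 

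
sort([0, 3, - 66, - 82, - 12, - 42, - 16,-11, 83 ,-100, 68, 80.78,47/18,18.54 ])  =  [  -  100 , - 82, - 66,-42, - 16,-12, - 11, 0,  47/18,3,18.54,68,80.78 , 83]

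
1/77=1/77 = 0.01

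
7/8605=7/8605 = 0.00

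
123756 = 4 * 30939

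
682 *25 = 17050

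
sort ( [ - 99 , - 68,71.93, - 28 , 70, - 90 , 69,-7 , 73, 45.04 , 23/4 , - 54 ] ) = [ - 99 ,-90, - 68,-54, - 28, - 7,23/4,  45.04 , 69,70, 71.93,73 ]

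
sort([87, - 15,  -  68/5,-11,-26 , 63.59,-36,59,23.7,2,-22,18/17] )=[-36, - 26, - 22, - 15,- 68/5, - 11, 18/17, 2,23.7, 59,  63.59, 87 ] 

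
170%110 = 60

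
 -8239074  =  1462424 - 9701498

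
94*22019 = 2069786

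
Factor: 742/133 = 106/19= 2^1*19^ (-1 )*53^1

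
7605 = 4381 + 3224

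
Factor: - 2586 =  - 2^1*3^1*431^1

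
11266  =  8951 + 2315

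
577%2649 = 577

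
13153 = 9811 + 3342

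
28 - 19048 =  - 19020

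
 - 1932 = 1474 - 3406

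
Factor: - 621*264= - 163944  =  - 2^3*3^4*11^1 * 23^1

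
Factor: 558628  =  2^2*7^1*71^1*281^1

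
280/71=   280/71 = 3.94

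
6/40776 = 1/6796 = 0.00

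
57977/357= 57977/357 =162.40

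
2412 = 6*402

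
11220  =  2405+8815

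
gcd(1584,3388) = 44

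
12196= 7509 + 4687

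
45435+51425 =96860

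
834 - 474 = 360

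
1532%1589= 1532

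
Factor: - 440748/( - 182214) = 462/191 =2^1*3^1*7^1*11^1*191^(-1 )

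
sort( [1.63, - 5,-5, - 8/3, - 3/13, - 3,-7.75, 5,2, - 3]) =[- 7.75,- 5,-5, - 3, - 3,-8/3, - 3/13, 1.63, 2,  5]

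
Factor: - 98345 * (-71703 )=3^2*5^1*13^1*17^1*31^1*89^1*257^1= 7051631535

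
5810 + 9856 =15666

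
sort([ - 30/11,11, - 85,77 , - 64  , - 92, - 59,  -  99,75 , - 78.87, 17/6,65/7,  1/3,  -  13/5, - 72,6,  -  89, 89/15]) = [ - 99  ,-92, - 89,-85, - 78.87 , - 72, - 64, -59, - 30/11,-13/5, 1/3,  17/6, 89/15,6,65/7, 11,75,77]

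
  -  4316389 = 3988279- 8304668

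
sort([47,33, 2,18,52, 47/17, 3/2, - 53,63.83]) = [-53 , 3/2,2,47/17, 18,33,47,52, 63.83] 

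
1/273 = 1/273=0.00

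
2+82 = 84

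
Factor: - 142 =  - 2^1*71^1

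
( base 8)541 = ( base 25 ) E3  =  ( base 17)13d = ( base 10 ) 353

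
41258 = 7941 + 33317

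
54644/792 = 13661/198=68.99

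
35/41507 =35/41507 = 0.00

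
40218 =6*6703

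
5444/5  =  5444/5 = 1088.80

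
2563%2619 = 2563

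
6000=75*80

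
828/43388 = 207/10847  =  0.02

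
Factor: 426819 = 3^1*17^1*8369^1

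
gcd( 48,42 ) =6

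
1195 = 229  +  966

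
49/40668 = 49/40668 = 0.00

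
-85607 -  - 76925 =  - 8682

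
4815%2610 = 2205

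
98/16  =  49/8 = 6.12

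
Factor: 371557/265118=569/406= 2^( - 1 )*7^( - 1 ) *29^(-1)*569^1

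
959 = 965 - 6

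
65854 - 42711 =23143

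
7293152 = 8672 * 841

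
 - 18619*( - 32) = 595808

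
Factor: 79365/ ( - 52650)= - 407/270 = -  2^( - 1) * 3^( - 3 )*5^( - 1 )*11^1*37^1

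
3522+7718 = 11240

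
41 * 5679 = 232839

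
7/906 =7/906 = 0.01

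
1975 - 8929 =  -  6954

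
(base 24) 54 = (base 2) 1111100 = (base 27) 4g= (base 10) 124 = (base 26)4k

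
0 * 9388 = 0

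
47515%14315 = 4570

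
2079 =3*693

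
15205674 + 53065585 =68271259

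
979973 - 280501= 699472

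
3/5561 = 3/5561 = 0.00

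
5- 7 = - 2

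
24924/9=2769 + 1/3  =  2769.33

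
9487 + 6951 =16438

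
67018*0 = 0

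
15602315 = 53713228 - 38110913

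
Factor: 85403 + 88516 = 3^1*57973^1 = 173919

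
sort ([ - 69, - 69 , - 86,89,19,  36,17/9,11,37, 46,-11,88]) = [ - 86,  -  69, - 69, - 11,17/9,11,19,36,37,46,88,89 ]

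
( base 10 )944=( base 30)11e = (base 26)1A8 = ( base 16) 3b0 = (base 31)ue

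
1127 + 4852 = 5979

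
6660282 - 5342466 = 1317816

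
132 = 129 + 3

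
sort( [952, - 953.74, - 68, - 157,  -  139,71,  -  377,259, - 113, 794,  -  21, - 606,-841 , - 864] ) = [ - 953.74, - 864, - 841, - 606, - 377, - 157, - 139, - 113, - 68, - 21,71, 259,794 , 952 ]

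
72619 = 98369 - 25750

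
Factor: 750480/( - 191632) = -3^1*5^1 * 7^(- 1 )*29^ (-1 )*53^1=- 795/203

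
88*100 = 8800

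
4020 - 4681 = - 661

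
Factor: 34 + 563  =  3^1*199^1 = 597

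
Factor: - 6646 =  - 2^1 * 3323^1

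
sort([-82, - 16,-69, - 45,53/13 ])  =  [ - 82,-69, - 45, - 16,53/13]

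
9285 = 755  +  8530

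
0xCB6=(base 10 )3254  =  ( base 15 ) E6E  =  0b110010110110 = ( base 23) 63b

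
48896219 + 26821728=75717947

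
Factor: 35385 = 3^1*5^1*7^1*337^1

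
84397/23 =84397/23 =3669.43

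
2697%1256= 185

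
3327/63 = 52+17/21=52.81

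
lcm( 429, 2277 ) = 29601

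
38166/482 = 79 +44/241 = 79.18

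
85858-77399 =8459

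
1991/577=3  +  260/577 = 3.45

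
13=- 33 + 46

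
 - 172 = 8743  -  8915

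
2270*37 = 83990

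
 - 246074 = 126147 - 372221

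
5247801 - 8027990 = -2780189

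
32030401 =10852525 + 21177876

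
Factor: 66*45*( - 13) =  - 38610 = - 2^1*3^3*5^1*11^1*13^1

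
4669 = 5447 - 778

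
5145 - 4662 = 483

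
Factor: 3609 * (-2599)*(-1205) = 11302648155   =  3^2*5^1*23^1*113^1 * 241^1*401^1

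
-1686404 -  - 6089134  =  4402730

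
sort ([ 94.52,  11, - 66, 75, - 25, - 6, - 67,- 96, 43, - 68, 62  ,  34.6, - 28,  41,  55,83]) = [ - 96, - 68,-67, - 66, - 28, - 25, - 6 , 11,34.6, 41, 43, 55,62, 75,83, 94.52]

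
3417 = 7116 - 3699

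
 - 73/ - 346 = 73/346 =0.21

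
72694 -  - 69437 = 142131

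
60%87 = 60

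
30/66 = 5/11 = 0.45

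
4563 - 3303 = 1260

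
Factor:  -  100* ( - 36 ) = 2^4*3^2*5^2 = 3600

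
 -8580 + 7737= - 843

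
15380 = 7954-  - 7426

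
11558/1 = 11558 = 11558.00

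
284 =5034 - 4750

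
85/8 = 10 + 5/8 = 10.62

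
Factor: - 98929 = -98929^1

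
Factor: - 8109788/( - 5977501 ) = 2^2*2027447^1*5977501^( - 1) 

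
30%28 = 2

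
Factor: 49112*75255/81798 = 2^2*5^1*7^1*29^1*173^1*877^1*13633^ (-1 ) =615987260/13633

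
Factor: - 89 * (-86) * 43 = 2^1 * 43^2 * 89^1 = 329122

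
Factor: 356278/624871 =2^1*193^1 * 677^( - 1) = 386/677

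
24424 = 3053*8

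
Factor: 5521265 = 5^1*23^1*41^1*1171^1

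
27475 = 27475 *1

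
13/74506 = 13/74506= 0.00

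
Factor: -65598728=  - 2^3*13^1*31^1*20347^1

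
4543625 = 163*27875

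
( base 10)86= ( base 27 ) 35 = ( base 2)1010110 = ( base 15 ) 5B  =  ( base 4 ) 1112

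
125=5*25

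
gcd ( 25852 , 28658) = 46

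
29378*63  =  1850814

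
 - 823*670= - 551410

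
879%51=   12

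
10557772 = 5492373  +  5065399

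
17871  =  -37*(-483 ) 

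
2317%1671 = 646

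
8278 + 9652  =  17930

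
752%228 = 68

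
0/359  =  0 = 0.00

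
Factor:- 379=  -  379^1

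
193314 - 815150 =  - 621836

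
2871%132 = 99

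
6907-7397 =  - 490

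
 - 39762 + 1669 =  - 38093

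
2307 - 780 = 1527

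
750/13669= 750/13669 = 0.05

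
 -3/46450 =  - 1 + 46447/46450 = -0.00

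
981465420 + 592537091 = 1574002511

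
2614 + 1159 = 3773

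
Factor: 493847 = 353^1*1399^1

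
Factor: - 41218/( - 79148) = 20609/39574 = 2^( - 1 )*37^1*47^( - 1)*421^(- 1) * 557^1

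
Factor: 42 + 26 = 68 = 2^2 * 17^1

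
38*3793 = 144134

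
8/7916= 2/1979  =  0.00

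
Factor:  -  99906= - 2^1*3^1*16651^1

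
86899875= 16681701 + 70218174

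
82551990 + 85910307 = 168462297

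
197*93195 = 18359415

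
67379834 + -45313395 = 22066439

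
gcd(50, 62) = 2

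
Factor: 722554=2^1*7^2 * 73^1*101^1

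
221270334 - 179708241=41562093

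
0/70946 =0 = 0.00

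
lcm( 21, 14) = 42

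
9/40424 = 9/40424= 0.00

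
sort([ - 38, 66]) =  [-38, 66]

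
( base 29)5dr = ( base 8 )11001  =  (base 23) 8G9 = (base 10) 4609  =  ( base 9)6281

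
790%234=88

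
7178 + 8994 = 16172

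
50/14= 3 + 4/7 = 3.57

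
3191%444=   83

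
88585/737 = 88585/737 = 120.20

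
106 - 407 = -301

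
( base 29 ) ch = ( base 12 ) 265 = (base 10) 365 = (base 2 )101101101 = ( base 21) h8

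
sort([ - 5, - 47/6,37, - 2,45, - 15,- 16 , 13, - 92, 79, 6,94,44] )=[- 92, - 16, - 15,  -  47/6 ,-5, - 2 , 6, 13,37, 44,  45, 79, 94] 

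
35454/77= 35454/77=460.44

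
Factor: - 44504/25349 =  - 2^3*5563^1*25349^(-1) 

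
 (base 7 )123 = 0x42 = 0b1000010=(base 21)33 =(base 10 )66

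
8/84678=4/42339 = 0.00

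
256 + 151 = 407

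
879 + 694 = 1573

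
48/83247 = 16/27749 = 0.00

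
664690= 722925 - 58235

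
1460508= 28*52161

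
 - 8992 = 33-9025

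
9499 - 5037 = 4462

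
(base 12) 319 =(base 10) 453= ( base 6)2033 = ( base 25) I3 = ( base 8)705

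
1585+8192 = 9777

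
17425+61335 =78760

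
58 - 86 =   -  28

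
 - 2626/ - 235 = 11 + 41/235= 11.17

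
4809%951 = 54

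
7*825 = 5775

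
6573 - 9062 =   -  2489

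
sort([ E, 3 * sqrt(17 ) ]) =[E,3 * sqrt( 17 )]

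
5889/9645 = 1963/3215 = 0.61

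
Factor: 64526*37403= 2413465978 = 2^1*7^1 * 11^1*113^1*331^1*419^1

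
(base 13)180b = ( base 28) 4F4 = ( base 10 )3560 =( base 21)81b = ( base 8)6750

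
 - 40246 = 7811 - 48057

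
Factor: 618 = 2^1  *3^1*103^1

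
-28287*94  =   - 2658978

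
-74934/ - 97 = 74934/97   =  772.52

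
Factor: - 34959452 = -2^2*11^1*839^1*947^1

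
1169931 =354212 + 815719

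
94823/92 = 1030 + 63/92 = 1030.68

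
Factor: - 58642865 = -5^1 * 823^1 *14251^1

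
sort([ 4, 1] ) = [1, 4 ]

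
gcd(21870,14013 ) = 81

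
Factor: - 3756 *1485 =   -  5577660 = - 2^2 * 3^4*5^1*11^1*313^1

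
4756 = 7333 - 2577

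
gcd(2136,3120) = 24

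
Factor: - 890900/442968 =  - 222725/110742 = - 2^( - 1 )*3^( - 1) * 5^2*59^1 * 151^1*18457^( - 1)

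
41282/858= 48 +49/429=48.11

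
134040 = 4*33510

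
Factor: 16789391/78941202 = 2^ (-1)*3^( - 1)*37^ (-1 )*355591^(-1 )*16789391^1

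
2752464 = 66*41704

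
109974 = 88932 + 21042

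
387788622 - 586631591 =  - 198842969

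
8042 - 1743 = 6299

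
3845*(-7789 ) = -29948705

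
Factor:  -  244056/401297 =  -2^3*3^1 * 13^(  -  1)*10169^1*30869^( - 1)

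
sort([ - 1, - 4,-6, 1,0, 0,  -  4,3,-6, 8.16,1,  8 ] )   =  [-6, - 6, - 4,  -  4, - 1, 0, 0,1, 1, 3 , 8, 8.16 ] 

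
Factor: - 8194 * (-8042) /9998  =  2^1*17^1 * 241^1 * 4021^1*4999^( - 1)= 32948074/4999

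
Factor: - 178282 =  - 2^1*13^1*6857^1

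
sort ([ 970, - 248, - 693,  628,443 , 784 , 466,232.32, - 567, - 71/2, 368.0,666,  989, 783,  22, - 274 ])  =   [ - 693, - 567, - 274,-248, - 71/2,  22,  232.32, 368.0,443 , 466, 628,666 , 783, 784, 970,989] 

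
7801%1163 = 823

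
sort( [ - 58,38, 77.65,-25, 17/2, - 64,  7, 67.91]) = [ - 64 ,  -  58, - 25,7, 17/2, 38 , 67.91,  77.65]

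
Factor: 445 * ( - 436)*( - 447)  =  86726940 =2^2*3^1*5^1*89^1*109^1*149^1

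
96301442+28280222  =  124581664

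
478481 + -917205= -438724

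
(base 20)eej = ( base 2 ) 1011100001011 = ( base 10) 5899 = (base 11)4483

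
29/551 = 1/19=0.05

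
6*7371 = 44226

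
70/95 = 14/19=0.74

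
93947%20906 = 10323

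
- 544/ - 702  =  272/351= 0.77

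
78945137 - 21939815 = 57005322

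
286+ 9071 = 9357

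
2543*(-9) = -22887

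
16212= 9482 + 6730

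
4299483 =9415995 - 5116512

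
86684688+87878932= 174563620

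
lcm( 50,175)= 350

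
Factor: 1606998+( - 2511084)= - 904086 = - 2^1*3^2*50227^1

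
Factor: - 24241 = -7^1 * 3463^1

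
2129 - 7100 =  - 4971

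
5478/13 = 5478/13=421.38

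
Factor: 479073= 3^1*7^2*3259^1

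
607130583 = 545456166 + 61674417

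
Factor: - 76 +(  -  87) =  - 163  =  -163^1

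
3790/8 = 473+3/4  =  473.75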